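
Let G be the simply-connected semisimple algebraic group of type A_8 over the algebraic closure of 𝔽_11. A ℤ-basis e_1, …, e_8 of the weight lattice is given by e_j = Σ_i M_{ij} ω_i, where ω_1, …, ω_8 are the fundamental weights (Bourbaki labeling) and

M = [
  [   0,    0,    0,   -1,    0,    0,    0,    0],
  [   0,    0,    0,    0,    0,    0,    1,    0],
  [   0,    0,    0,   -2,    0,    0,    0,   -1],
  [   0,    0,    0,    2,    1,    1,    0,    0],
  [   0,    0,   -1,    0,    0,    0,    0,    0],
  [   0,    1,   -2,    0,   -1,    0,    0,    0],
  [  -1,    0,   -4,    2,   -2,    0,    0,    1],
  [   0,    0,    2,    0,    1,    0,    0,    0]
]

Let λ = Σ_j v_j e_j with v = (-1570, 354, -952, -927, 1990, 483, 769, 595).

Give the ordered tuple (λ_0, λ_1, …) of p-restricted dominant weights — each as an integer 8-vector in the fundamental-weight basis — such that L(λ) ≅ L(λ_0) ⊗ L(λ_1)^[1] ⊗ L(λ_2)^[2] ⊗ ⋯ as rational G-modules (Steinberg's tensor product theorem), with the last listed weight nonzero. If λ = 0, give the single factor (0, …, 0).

((3, 10, 5, 3, 6, 4, 7, 9), (7, 3, 4, 1, 9, 2, 1, 7), (7, 6, 10, 5, 7, 2, 1, 0))

Change of basis e → ω: c = M·v where v = (-1570, 354, -952, -927, 1990, 483, 769, 595):
  c_1 = (0)·(-1570) + 0·354 + (0)·(-952) + (-1)·(-927) + 0·1990 + 0·483 + 0·769 + 0·595 = 927
  c_2 = (0)·(-1570) + 0·354 + (0)·(-952) + (0)·(-927) + 0·1990 + 0·483 + 1·769 + 0·595 = 769
  c_3 = (0)·(-1570) + 0·354 + (0)·(-952) + (-2)·(-927) + 0·1990 + 0·483 + 0·769 + (-1)·(595) = 1259
  c_4 = (0)·(-1570) + 0·354 + (0)·(-952) + (2)·(-927) + 1·1990 + 1·483 + 0·769 + 0·595 = 619
  c_5 = (0)·(-1570) + 0·354 + (-1)·(-952) + (0)·(-927) + 0·1990 + 0·483 + 0·769 + 0·595 = 952
  c_6 = (0)·(-1570) + 1·354 + (-2)·(-952) + (0)·(-927) + (-1)·(1990) + 0·483 + 0·769 + 0·595 = 268
  c_7 = (-1)·(-1570) + 0·354 + (-4)·(-952) + (2)·(-927) + (-2)·(1990) + 0·483 + 0·769 + 1·595 = 139
  c_8 = (0)·(-1570) + 0·354 + (2)·(-952) + (0)·(-927) + 1·1990 + 0·483 + 0·769 + 0·595 = 86
Base-11 expansion of each c_i:
  c_1 = 927 = 3·11^0 + 7·11^1 + 7·11^2
  c_2 = 769 = 10·11^0 + 3·11^1 + 6·11^2
  c_3 = 1259 = 5·11^0 + 4·11^1 + 10·11^2
  c_4 = 619 = 3·11^0 + 1·11^1 + 5·11^2
  c_5 = 952 = 6·11^0 + 9·11^1 + 7·11^2
  c_6 = 268 = 4·11^0 + 2·11^1 + 2·11^2
  c_7 = 139 = 7·11^0 + 1·11^1 + 1·11^2
  c_8 = 86 = 9·11^0 + 7·11^1
p-restricted factor λ_0 = (3, 10, 5, 3, 6, 4, 7, 9)
p-restricted factor λ_1 = (7, 3, 4, 1, 9, 2, 1, 7)
p-restricted factor λ_2 = (7, 6, 10, 5, 7, 2, 1, 0)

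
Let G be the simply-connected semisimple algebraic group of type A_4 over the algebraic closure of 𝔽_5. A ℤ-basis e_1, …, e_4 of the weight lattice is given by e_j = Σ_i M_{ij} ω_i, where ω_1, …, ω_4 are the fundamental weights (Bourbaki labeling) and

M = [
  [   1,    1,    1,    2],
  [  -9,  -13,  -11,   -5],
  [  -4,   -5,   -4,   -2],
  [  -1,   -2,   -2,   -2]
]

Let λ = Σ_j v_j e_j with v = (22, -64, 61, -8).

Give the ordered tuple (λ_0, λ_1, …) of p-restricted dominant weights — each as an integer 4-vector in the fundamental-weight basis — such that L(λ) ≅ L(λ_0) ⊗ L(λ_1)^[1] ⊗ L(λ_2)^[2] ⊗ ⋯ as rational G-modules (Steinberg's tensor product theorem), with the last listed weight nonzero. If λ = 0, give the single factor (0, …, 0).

Converting to the ω-basis (c_i = row i of M dotted with v = (22, -64, 61, -8)):
  c_1 = 1·22 + (1)·(-64) + 1·61 + (2)·(-8) = 3
  c_2 = (-9)·(22) + (-13)·(-64) + (-11)·(61) + (-5)·(-8) = 3
  c_3 = (-4)·(22) + (-5)·(-64) + (-4)·(61) + (-2)·(-8) = 4
  c_4 = (-1)·(22) + (-2)·(-64) + (-2)·(61) + (-2)·(-8) = 0
p = 5; digits c_i = Σ_j d_{ij}·5^j, 0 ≤ d_{ij} < 5:
  c_1 = 3 = 3·5^0
  c_2 = 3 = 3·5^0
  c_3 = 4 = 4·5^0
  c_4 = 0
Factor λ_0 = (3, 3, 4, 0)

((3, 3, 4, 0),)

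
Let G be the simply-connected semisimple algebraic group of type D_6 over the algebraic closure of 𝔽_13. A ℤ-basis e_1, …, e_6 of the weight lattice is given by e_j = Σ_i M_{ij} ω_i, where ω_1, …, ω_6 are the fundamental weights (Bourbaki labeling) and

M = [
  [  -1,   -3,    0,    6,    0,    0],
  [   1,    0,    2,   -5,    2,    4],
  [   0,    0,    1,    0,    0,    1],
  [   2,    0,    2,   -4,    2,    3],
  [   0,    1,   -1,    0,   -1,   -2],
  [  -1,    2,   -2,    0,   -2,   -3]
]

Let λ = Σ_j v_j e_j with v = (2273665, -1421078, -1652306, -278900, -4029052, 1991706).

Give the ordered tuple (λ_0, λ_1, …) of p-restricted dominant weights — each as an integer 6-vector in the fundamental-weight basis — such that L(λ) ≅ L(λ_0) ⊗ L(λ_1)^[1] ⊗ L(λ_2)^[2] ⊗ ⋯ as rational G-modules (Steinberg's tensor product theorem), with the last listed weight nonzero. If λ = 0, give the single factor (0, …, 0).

((9, 1, 9, 5, 7, 12), (10, 1, 3, 2, 3, 1), (11, 12, 6, 4, 0, 9), (0, 6, 11, 8, 9, 6), (11, 9, 11, 9, 9, 9))

Compute c_i = Σ_j M_{ij} v_j with v = (2273665, -1421078, -1652306, -278900, -4029052, 1991706):
  c_1 = (-1)·(2273665) + (-3)·(-1421078) + (0)·(-1652306) + (6)·(-278900) + (0)·(-4029052) + (0)·(1991706) = 316169
  c_2 = (1)·(2273665) + (0)·(-1421078) + (2)·(-1652306) + (-5)·(-278900) + (2)·(-4029052) + (4)·(1991706) = 272273
  c_3 = (0)·(2273665) + (0)·(-1421078) + (1)·(-1652306) + (0)·(-278900) + (0)·(-4029052) + (1)·(1991706) = 339400
  c_4 = (2)·(2273665) + (0)·(-1421078) + (2)·(-1652306) + (-4)·(-278900) + (2)·(-4029052) + (3)·(1991706) = 275332
  c_5 = (0)·(2273665) + (1)·(-1421078) + (-1)·(-1652306) + (0)·(-278900) + (-1)·(-4029052) + (-2)·(1991706) = 276868
  c_6 = (-1)·(2273665) + (2)·(-1421078) + (-2)·(-1652306) + (0)·(-278900) + (-2)·(-4029052) + (-3)·(1991706) = 271777
Base-13 expansion of each c_i:
  c_1 = 316169 = 9·13^0 + 10·13^1 + 11·13^2 + 0·13^3 + 11·13^4
  c_2 = 272273 = 1·13^0 + 1·13^1 + 12·13^2 + 6·13^3 + 9·13^4
  c_3 = 339400 = 9·13^0 + 3·13^1 + 6·13^2 + 11·13^3 + 11·13^4
  c_4 = 275332 = 5·13^0 + 2·13^1 + 4·13^2 + 8·13^3 + 9·13^4
  c_5 = 276868 = 7·13^0 + 3·13^1 + 0·13^2 + 9·13^3 + 9·13^4
  c_6 = 271777 = 12·13^0 + 1·13^1 + 9·13^2 + 6·13^3 + 9·13^4
Factor λ_0 = (9, 1, 9, 5, 7, 12)
Factor λ_1 = (10, 1, 3, 2, 3, 1)
Factor λ_2 = (11, 12, 6, 4, 0, 9)
Factor λ_3 = (0, 6, 11, 8, 9, 6)
Factor λ_4 = (11, 9, 11, 9, 9, 9)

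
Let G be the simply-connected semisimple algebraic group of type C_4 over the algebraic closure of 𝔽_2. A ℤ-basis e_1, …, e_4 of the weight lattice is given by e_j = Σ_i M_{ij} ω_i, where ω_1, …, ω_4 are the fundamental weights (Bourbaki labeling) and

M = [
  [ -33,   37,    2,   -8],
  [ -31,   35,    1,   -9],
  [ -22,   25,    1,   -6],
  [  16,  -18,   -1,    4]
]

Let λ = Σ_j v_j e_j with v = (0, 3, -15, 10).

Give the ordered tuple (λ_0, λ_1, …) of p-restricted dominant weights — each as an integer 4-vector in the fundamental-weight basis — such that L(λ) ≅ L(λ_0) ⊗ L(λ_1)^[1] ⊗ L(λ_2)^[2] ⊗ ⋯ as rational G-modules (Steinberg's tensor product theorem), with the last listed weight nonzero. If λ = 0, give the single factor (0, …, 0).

Compute c_i = Σ_j M_{ij} v_j with v = (0, 3, -15, 10):
  c_1 = (-33)·(0) + (37)·(3) + (2)·(-15) + (-8)·(10) = 1
  c_2 = (-31)·(0) + (35)·(3) + (1)·(-15) + (-9)·(10) = 0
  c_3 = (-22)·(0) + (25)·(3) + (1)·(-15) + (-6)·(10) = 0
  c_4 = (16)·(0) + (-18)·(3) + (-1)·(-15) + (4)·(10) = 1
Base-2 expansion of each c_i:
  c_1 = 1 = 1·2^0
  c_2 = 0
  c_3 = 0
  c_4 = 1 = 1·2^0
λ_0 = (1, 0, 0, 1)

((1, 0, 0, 1),)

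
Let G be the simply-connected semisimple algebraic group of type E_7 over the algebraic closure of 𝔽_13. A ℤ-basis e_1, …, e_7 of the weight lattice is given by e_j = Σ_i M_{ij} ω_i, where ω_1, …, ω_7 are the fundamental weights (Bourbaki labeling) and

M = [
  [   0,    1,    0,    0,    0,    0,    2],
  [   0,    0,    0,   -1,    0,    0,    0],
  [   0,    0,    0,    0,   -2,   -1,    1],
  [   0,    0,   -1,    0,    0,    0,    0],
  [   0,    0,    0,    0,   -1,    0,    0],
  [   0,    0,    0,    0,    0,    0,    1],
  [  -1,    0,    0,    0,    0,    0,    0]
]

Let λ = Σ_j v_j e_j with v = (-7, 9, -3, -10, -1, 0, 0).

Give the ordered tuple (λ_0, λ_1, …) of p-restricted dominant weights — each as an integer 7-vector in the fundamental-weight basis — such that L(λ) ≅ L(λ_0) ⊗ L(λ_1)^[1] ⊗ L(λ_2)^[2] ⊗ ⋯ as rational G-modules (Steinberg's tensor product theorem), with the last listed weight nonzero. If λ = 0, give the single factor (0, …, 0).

In the fundamental-weight basis, λ has coordinates c = M·v (v = (-7, 9, -3, -10, -1, 0, 0)):
  c_1 = (0)·(-7) + 1·9 + (0)·(-3) + (0)·(-10) + (0)·(-1) + 0·0 + 2·0 = 9
  c_2 = (0)·(-7) + 0·9 + (0)·(-3) + (-1)·(-10) + (0)·(-1) + 0·0 + 0·0 = 10
  c_3 = (0)·(-7) + 0·9 + (0)·(-3) + (0)·(-10) + (-2)·(-1) + (-1)·(0) + 1·0 = 2
  c_4 = (0)·(-7) + 0·9 + (-1)·(-3) + (0)·(-10) + (0)·(-1) + 0·0 + 0·0 = 3
  c_5 = (0)·(-7) + 0·9 + (0)·(-3) + (0)·(-10) + (-1)·(-1) + 0·0 + 0·0 = 1
  c_6 = (0)·(-7) + 0·9 + (0)·(-3) + (0)·(-10) + (0)·(-1) + 0·0 + 1·0 = 0
  c_7 = (-1)·(-7) + 0·9 + (0)·(-3) + (0)·(-10) + (0)·(-1) + 0·0 + 0·0 = 7
Expand coordinatewise in base 13:
  c_1 = 9 = 9·13^0
  c_2 = 10 = 10·13^0
  c_3 = 2 = 2·13^0
  c_4 = 3 = 3·13^0
  c_5 = 1 = 1·13^0
  c_6 = 0
  c_7 = 7 = 7·13^0
λ_0 = (9, 10, 2, 3, 1, 0, 7)

((9, 10, 2, 3, 1, 0, 7),)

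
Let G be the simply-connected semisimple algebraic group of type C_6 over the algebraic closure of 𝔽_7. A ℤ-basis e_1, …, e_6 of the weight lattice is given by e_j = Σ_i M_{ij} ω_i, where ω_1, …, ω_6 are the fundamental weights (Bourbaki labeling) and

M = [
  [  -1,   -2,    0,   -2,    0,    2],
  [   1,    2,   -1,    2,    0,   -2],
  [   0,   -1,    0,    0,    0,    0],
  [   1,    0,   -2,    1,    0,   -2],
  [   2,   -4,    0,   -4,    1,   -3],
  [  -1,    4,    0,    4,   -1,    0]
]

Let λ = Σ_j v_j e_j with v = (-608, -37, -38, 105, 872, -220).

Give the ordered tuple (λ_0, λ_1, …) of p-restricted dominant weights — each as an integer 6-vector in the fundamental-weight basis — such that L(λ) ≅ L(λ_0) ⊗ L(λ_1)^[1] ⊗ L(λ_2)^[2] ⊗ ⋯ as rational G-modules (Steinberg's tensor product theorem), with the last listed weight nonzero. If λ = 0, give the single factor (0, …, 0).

((4, 6, 2, 6, 2, 1), (4, 0, 5, 1, 6, 1))

ω-coordinates c = M·v, v = (-608, -37, -38, 105, 872, -220):
  c_1 = (-1)·(-608) + (-2)·(-37) + (0)·(-38) + (-2)·(105) + (0)·(872) + (2)·(-220) = 32
  c_2 = (1)·(-608) + (2)·(-37) + (-1)·(-38) + (2)·(105) + (0)·(872) + (-2)·(-220) = 6
  c_3 = (0)·(-608) + (-1)·(-37) + (0)·(-38) + (0)·(105) + (0)·(872) + (0)·(-220) = 37
  c_4 = (1)·(-608) + (0)·(-37) + (-2)·(-38) + (1)·(105) + (0)·(872) + (-2)·(-220) = 13
  c_5 = (2)·(-608) + (-4)·(-37) + (0)·(-38) + (-4)·(105) + (1)·(872) + (-3)·(-220) = 44
  c_6 = (-1)·(-608) + (4)·(-37) + (0)·(-38) + (4)·(105) + (-1)·(872) + (0)·(-220) = 8
Base-7 expansion of each c_i:
  c_1 = 32 = 4·7^0 + 4·7^1
  c_2 = 6 = 6·7^0
  c_3 = 37 = 2·7^0 + 5·7^1
  c_4 = 13 = 6·7^0 + 1·7^1
  c_5 = 44 = 2·7^0 + 6·7^1
  c_6 = 8 = 1·7^0 + 1·7^1
λ_0 = (4, 6, 2, 6, 2, 1)
λ_1 = (4, 0, 5, 1, 6, 1)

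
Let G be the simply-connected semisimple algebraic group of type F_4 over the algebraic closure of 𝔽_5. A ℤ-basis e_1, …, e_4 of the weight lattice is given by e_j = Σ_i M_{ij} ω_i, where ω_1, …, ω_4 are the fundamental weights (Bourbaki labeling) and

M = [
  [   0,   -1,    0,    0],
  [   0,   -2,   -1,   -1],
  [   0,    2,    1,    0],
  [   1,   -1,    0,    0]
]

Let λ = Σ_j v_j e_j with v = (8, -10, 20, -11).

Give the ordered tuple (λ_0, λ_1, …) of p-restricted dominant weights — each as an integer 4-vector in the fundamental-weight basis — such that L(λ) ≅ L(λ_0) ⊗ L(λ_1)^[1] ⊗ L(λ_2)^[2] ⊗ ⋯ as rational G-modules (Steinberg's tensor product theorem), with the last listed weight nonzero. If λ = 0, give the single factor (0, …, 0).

Change of basis e → ω: c = M·v where v = (8, -10, 20, -11):
  c_1 = 0·8 + (-1)·(-10) + 0·20 + (0)·(-11) = 10
  c_2 = 0·8 + (-2)·(-10) + (-1)·(20) + (-1)·(-11) = 11
  c_3 = 0·8 + (2)·(-10) + 1·20 + (0)·(-11) = 0
  c_4 = 1·8 + (-1)·(-10) + 0·20 + (0)·(-11) = 18
Expand coordinatewise in base 5:
  c_1 = 10 = 0·5^0 + 2·5^1
  c_2 = 11 = 1·5^0 + 2·5^1
  c_3 = 0
  c_4 = 18 = 3·5^0 + 3·5^1
p-restricted factor λ_0 = (0, 1, 0, 3)
p-restricted factor λ_1 = (2, 2, 0, 3)

((0, 1, 0, 3), (2, 2, 0, 3))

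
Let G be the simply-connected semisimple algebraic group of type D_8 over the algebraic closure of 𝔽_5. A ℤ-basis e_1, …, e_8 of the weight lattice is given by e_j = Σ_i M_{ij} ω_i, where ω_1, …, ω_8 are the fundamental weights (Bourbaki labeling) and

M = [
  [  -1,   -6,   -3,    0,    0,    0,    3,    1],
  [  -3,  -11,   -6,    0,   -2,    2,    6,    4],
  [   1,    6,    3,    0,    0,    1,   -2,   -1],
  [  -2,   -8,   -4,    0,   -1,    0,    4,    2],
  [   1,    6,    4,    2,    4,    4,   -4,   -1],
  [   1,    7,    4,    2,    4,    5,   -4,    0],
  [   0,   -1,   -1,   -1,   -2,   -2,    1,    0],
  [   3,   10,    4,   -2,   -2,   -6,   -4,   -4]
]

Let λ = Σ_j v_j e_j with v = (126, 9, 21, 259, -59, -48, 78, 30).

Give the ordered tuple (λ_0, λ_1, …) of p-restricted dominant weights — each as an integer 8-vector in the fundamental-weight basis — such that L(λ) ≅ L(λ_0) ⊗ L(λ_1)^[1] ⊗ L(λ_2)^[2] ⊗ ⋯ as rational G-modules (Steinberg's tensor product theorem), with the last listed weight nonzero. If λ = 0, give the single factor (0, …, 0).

((1, 2, 4, 3, 2, 3, 3, 3), (4, 1, 1, 4, 2, 0, 0, 1))

Compute c_i = Σ_j M_{ij} v_j with v = (126, 9, 21, 259, -59, -48, 78, 30):
  c_1 = (-1)·(126) + (-6)·(9) + (-3)·(21) + (0)·(259) + (0)·(-59) + (0)·(-48) + (3)·(78) + (1)·(30) = 21
  c_2 = (-3)·(126) + (-11)·(9) + (-6)·(21) + (0)·(259) + (-2)·(-59) + (2)·(-48) + (6)·(78) + (4)·(30) = 7
  c_3 = (1)·(126) + (6)·(9) + (3)·(21) + (0)·(259) + (0)·(-59) + (1)·(-48) + (-2)·(78) + (-1)·(30) = 9
  c_4 = (-2)·(126) + (-8)·(9) + (-4)·(21) + (0)·(259) + (-1)·(-59) + (0)·(-48) + (4)·(78) + (2)·(30) = 23
  c_5 = (1)·(126) + (6)·(9) + (4)·(21) + (2)·(259) + (4)·(-59) + (4)·(-48) + (-4)·(78) + (-1)·(30) = 12
  c_6 = (1)·(126) + (7)·(9) + (4)·(21) + (2)·(259) + (4)·(-59) + (5)·(-48) + (-4)·(78) + (0)·(30) = 3
  c_7 = (0)·(126) + (-1)·(9) + (-1)·(21) + (-1)·(259) + (-2)·(-59) + (-2)·(-48) + (1)·(78) + (0)·(30) = 3
  c_8 = (3)·(126) + (10)·(9) + (4)·(21) + (-2)·(259) + (-2)·(-59) + (-6)·(-48) + (-4)·(78) + (-4)·(30) = 8
Expand coordinatewise in base 5:
  c_1 = 21 = 1·5^0 + 4·5^1
  c_2 = 7 = 2·5^0 + 1·5^1
  c_3 = 9 = 4·5^0 + 1·5^1
  c_4 = 23 = 3·5^0 + 4·5^1
  c_5 = 12 = 2·5^0 + 2·5^1
  c_6 = 3 = 3·5^0
  c_7 = 3 = 3·5^0
  c_8 = 8 = 3·5^0 + 1·5^1
p-restricted factor λ_0 = (1, 2, 4, 3, 2, 3, 3, 3)
p-restricted factor λ_1 = (4, 1, 1, 4, 2, 0, 0, 1)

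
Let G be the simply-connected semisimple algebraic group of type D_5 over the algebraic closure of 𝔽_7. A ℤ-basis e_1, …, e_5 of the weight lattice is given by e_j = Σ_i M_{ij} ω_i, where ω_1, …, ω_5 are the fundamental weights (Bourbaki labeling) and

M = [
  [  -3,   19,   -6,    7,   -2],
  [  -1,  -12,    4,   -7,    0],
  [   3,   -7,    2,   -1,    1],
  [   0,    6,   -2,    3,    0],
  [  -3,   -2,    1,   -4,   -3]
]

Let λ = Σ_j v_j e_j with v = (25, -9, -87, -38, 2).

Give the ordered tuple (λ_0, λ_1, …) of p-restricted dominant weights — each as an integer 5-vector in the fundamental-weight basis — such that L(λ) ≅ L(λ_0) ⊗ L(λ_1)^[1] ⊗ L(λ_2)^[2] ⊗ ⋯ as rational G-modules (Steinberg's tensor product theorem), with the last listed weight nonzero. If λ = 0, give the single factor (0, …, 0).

Converting to the ω-basis (c_i = row i of M dotted with v = (25, -9, -87, -38, 2)):
  c_1 = -3*25 + 19*-9 + -6*-87 + 7*-38 + -2*2 = 6
  c_2 = -1*25 + -12*-9 + 4*-87 + -7*-38 + 0*2 = 1
  c_3 = 3*25 + -7*-9 + 2*-87 + -1*-38 + 1*2 = 4
  c_4 = 0*25 + 6*-9 + -2*-87 + 3*-38 + 0*2 = 6
  c_5 = -3*25 + -2*-9 + 1*-87 + -4*-38 + -3*2 = 2
Expand coordinatewise in base 7:
  c_1 = 6 = 6·7^0
  c_2 = 1 = 1·7^0
  c_3 = 4 = 4·7^0
  c_4 = 6 = 6·7^0
  c_5 = 2 = 2·7^0
λ_0 = (6, 1, 4, 6, 2)

((6, 1, 4, 6, 2),)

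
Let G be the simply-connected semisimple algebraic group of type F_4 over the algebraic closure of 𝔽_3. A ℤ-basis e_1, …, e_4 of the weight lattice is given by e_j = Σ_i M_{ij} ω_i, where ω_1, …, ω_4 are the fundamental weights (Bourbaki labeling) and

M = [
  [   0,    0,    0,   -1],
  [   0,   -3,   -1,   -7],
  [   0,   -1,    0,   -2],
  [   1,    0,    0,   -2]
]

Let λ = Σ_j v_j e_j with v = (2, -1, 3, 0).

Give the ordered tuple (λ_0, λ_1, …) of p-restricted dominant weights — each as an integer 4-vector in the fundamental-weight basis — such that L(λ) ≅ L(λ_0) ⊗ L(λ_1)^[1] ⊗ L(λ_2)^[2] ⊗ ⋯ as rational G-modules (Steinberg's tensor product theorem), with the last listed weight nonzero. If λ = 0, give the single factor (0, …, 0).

((0, 0, 1, 2),)

Compute c_i = Σ_j M_{ij} v_j with v = (2, -1, 3, 0):
  c_1 = 0*2 + 0*-1 + 0*3 + -1*0 = 0
  c_2 = 0*2 + -3*-1 + -1*3 + -7*0 = 0
  c_3 = 0*2 + -1*-1 + 0*3 + -2*0 = 1
  c_4 = 1*2 + 0*-1 + 0*3 + -2*0 = 2
Expand coordinatewise in base 3:
  c_1 = 0
  c_2 = 0
  c_3 = 1 = 1·3^0
  c_4 = 2 = 2·3^0
λ_0 = (0, 0, 1, 2)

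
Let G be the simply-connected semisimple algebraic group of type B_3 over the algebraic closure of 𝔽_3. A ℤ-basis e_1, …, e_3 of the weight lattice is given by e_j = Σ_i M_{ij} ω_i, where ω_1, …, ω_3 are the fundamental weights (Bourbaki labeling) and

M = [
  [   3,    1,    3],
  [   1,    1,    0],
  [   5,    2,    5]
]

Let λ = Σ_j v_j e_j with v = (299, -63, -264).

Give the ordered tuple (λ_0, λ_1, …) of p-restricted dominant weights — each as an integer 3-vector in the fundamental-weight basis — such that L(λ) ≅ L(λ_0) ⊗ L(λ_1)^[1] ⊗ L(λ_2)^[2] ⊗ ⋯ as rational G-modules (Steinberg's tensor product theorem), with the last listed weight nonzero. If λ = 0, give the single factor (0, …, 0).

((0, 2, 1), (2, 0, 1), (1, 2, 2), (1, 2, 1), (0, 2, 0))

ω-coordinates c = M·v, v = (299, -63, -264):
  c_1 = 3·299 + (1)·(-63) + (3)·(-264) = 42
  c_2 = 1·299 + (1)·(-63) + (0)·(-264) = 236
  c_3 = 5·299 + (2)·(-63) + (5)·(-264) = 49
Base-3 expansion of each c_i:
  c_1 = 42 = 0·3^0 + 2·3^1 + 1·3^2 + 1·3^3
  c_2 = 236 = 2·3^0 + 0·3^1 + 2·3^2 + 2·3^3 + 2·3^4
  c_3 = 49 = 1·3^0 + 1·3^1 + 2·3^2 + 1·3^3
Factor λ_0 = (0, 2, 1)
Factor λ_1 = (2, 0, 1)
Factor λ_2 = (1, 2, 2)
Factor λ_3 = (1, 2, 1)
Factor λ_4 = (0, 2, 0)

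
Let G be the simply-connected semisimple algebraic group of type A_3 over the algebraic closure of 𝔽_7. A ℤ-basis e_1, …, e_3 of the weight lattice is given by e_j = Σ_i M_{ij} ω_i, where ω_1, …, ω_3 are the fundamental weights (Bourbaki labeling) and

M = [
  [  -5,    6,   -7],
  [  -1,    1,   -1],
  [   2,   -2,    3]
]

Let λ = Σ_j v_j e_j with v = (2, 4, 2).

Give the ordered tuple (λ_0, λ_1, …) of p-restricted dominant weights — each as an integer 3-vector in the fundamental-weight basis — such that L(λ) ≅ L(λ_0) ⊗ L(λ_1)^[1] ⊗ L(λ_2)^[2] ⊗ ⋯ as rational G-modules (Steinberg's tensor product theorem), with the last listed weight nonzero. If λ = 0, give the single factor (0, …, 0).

Converting to the ω-basis (c_i = row i of M dotted with v = (2, 4, 2)):
  c_1 = -5*2 + 6*4 + -7*2 = 0
  c_2 = -1*2 + 1*4 + -1*2 = 0
  c_3 = 2*2 + -2*4 + 3*2 = 2
Writing each c_i in base p = 7:
  c_1 = 0
  c_2 = 0
  c_3 = 2 = 2·7^0
λ_0 = (0, 0, 2)

((0, 0, 2),)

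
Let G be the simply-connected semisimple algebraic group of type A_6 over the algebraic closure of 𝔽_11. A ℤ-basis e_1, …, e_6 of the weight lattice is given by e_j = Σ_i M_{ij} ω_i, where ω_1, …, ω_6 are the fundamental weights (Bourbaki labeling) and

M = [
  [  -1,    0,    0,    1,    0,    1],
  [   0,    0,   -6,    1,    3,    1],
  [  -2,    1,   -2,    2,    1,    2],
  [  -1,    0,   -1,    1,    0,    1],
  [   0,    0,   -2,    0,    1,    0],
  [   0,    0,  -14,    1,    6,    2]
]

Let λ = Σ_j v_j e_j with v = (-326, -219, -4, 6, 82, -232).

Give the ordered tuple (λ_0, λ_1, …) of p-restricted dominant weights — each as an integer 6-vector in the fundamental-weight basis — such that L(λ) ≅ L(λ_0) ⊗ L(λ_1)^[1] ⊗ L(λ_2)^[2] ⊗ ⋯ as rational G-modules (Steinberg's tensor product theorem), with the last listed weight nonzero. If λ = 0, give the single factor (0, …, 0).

Converting to the ω-basis (c_i = row i of M dotted with v = (-326, -219, -4, 6, 82, -232)):
  c_1 = (-1)·(-326) + (0)·(-219) + (0)·(-4) + (1)·(6) + (0)·(82) + (1)·(-232) = 100
  c_2 = (0)·(-326) + (0)·(-219) + (-6)·(-4) + (1)·(6) + (3)·(82) + (1)·(-232) = 44
  c_3 = (-2)·(-326) + (1)·(-219) + (-2)·(-4) + (2)·(6) + (1)·(82) + (2)·(-232) = 71
  c_4 = (-1)·(-326) + (0)·(-219) + (-1)·(-4) + (1)·(6) + (0)·(82) + (1)·(-232) = 104
  c_5 = (0)·(-326) + (0)·(-219) + (-2)·(-4) + (0)·(6) + (1)·(82) + (0)·(-232) = 90
  c_6 = (0)·(-326) + (0)·(-219) + (-14)·(-4) + (1)·(6) + (6)·(82) + (2)·(-232) = 90
p = 11; digits c_i = Σ_j d_{ij}·11^j, 0 ≤ d_{ij} < 11:
  c_1 = 100 = 1·11^0 + 9·11^1
  c_2 = 44 = 0·11^0 + 4·11^1
  c_3 = 71 = 5·11^0 + 6·11^1
  c_4 = 104 = 5·11^0 + 9·11^1
  c_5 = 90 = 2·11^0 + 8·11^1
  c_6 = 90 = 2·11^0 + 8·11^1
λ_0 = (1, 0, 5, 5, 2, 2)
λ_1 = (9, 4, 6, 9, 8, 8)

((1, 0, 5, 5, 2, 2), (9, 4, 6, 9, 8, 8))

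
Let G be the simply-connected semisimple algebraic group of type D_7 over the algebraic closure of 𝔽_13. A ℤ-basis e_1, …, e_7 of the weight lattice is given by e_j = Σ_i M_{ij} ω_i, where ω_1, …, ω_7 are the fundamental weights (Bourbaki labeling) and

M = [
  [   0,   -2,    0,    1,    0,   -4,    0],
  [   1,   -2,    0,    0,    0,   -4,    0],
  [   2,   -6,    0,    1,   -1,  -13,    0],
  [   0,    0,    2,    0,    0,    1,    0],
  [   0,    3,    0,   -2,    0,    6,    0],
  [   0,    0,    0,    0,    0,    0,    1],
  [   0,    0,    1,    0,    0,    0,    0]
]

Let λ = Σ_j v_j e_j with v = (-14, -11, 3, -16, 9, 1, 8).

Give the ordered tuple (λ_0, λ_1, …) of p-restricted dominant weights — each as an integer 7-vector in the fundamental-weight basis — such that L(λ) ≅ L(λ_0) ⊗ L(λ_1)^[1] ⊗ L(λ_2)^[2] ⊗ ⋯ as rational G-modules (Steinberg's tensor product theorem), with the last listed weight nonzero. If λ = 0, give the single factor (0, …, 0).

((2, 4, 0, 7, 5, 8, 3),)

In the fundamental-weight basis, λ has coordinates c = M·v (v = (-14, -11, 3, -16, 9, 1, 8)):
  c_1 = (0)·(-14) + (-2)·(-11) + (0)·(3) + (1)·(-16) + (0)·(9) + (-4)·(1) + (0)·(8) = 2
  c_2 = (1)·(-14) + (-2)·(-11) + (0)·(3) + (0)·(-16) + (0)·(9) + (-4)·(1) + (0)·(8) = 4
  c_3 = (2)·(-14) + (-6)·(-11) + (0)·(3) + (1)·(-16) + (-1)·(9) + (-13)·(1) + (0)·(8) = 0
  c_4 = (0)·(-14) + (0)·(-11) + (2)·(3) + (0)·(-16) + (0)·(9) + (1)·(1) + (0)·(8) = 7
  c_5 = (0)·(-14) + (3)·(-11) + (0)·(3) + (-2)·(-16) + (0)·(9) + (6)·(1) + (0)·(8) = 5
  c_6 = (0)·(-14) + (0)·(-11) + (0)·(3) + (0)·(-16) + (0)·(9) + (0)·(1) + (1)·(8) = 8
  c_7 = (0)·(-14) + (0)·(-11) + (1)·(3) + (0)·(-16) + (0)·(9) + (0)·(1) + (0)·(8) = 3
Expand coordinatewise in base 13:
  c_1 = 2 = 2·13^0
  c_2 = 4 = 4·13^0
  c_3 = 0
  c_4 = 7 = 7·13^0
  c_5 = 5 = 5·13^0
  c_6 = 8 = 8·13^0
  c_7 = 3 = 3·13^0
p-restricted factor λ_0 = (2, 4, 0, 7, 5, 8, 3)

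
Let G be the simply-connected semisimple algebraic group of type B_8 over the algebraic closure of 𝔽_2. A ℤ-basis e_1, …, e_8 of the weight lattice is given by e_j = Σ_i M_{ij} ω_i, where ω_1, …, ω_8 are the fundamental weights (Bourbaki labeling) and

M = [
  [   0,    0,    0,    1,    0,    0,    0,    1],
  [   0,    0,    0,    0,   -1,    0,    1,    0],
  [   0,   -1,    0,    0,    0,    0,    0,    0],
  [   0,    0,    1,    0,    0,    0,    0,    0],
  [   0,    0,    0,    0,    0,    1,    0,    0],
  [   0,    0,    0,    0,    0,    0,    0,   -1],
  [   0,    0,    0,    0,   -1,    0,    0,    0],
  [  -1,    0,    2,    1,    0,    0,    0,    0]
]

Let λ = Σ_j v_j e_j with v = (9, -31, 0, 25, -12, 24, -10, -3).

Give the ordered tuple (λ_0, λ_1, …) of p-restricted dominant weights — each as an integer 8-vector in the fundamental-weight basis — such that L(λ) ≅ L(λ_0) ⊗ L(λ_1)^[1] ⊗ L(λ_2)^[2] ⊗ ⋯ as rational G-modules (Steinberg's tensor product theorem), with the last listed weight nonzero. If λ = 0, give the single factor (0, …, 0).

((0, 0, 1, 0, 0, 1, 0, 0), (1, 1, 1, 0, 0, 1, 0, 0), (1, 0, 1, 0, 0, 0, 1, 0), (0, 0, 1, 0, 1, 0, 1, 0), (1, 0, 1, 0, 1, 0, 0, 1))

Change of basis e → ω: c = M·v where v = (9, -31, 0, 25, -12, 24, -10, -3):
  c_1 = 0*9 + 0*-31 + 0*0 + 1*25 + 0*-12 + 0*24 + 0*-10 + 1*-3 = 22
  c_2 = 0*9 + 0*-31 + 0*0 + 0*25 + -1*-12 + 0*24 + 1*-10 + 0*-3 = 2
  c_3 = 0*9 + -1*-31 + 0*0 + 0*25 + 0*-12 + 0*24 + 0*-10 + 0*-3 = 31
  c_4 = 0*9 + 0*-31 + 1*0 + 0*25 + 0*-12 + 0*24 + 0*-10 + 0*-3 = 0
  c_5 = 0*9 + 0*-31 + 0*0 + 0*25 + 0*-12 + 1*24 + 0*-10 + 0*-3 = 24
  c_6 = 0*9 + 0*-31 + 0*0 + 0*25 + 0*-12 + 0*24 + 0*-10 + -1*-3 = 3
  c_7 = 0*9 + 0*-31 + 0*0 + 0*25 + -1*-12 + 0*24 + 0*-10 + 0*-3 = 12
  c_8 = -1*9 + 0*-31 + 2*0 + 1*25 + 0*-12 + 0*24 + 0*-10 + 0*-3 = 16
Base-2 expansion of each c_i:
  c_1 = 22 = 0·2^0 + 1·2^1 + 1·2^2 + 0·2^3 + 1·2^4
  c_2 = 2 = 0·2^0 + 1·2^1
  c_3 = 31 = 1·2^0 + 1·2^1 + 1·2^2 + 1·2^3 + 1·2^4
  c_4 = 0
  c_5 = 24 = 0·2^0 + 0·2^1 + 0·2^2 + 1·2^3 + 1·2^4
  c_6 = 3 = 1·2^0 + 1·2^1
  c_7 = 12 = 0·2^0 + 0·2^1 + 1·2^2 + 1·2^3
  c_8 = 16 = 0·2^0 + 0·2^1 + 0·2^2 + 0·2^3 + 1·2^4
p-restricted factor λ_0 = (0, 0, 1, 0, 0, 1, 0, 0)
p-restricted factor λ_1 = (1, 1, 1, 0, 0, 1, 0, 0)
p-restricted factor λ_2 = (1, 0, 1, 0, 0, 0, 1, 0)
p-restricted factor λ_3 = (0, 0, 1, 0, 1, 0, 1, 0)
p-restricted factor λ_4 = (1, 0, 1, 0, 1, 0, 0, 1)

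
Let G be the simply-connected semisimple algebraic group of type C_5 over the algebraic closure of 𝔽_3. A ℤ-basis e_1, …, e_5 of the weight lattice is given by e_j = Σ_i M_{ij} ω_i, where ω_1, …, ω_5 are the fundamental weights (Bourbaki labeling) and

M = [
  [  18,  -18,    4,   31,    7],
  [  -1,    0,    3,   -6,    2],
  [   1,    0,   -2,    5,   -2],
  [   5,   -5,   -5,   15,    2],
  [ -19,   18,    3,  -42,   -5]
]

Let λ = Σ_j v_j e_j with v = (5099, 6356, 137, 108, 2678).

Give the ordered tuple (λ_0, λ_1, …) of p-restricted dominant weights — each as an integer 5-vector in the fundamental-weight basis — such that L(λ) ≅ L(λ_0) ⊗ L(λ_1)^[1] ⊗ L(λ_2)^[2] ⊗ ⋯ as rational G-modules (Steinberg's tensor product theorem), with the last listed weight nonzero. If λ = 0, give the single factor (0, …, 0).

((1, 2, 0, 0, 0), (2, 0, 0, 2, 1), (1, 2, 1, 0, 1))

Compute c_i = Σ_j M_{ij} v_j with v = (5099, 6356, 137, 108, 2678):
  c_1 = 18*5099 + -18*6356 + 4*137 + 31*108 + 7*2678 = 16
  c_2 = -1*5099 + 0*6356 + 3*137 + -6*108 + 2*2678 = 20
  c_3 = 1*5099 + 0*6356 + -2*137 + 5*108 + -2*2678 = 9
  c_4 = 5*5099 + -5*6356 + -5*137 + 15*108 + 2*2678 = 6
  c_5 = -19*5099 + 18*6356 + 3*137 + -42*108 + -5*2678 = 12
Base-3 expansion of each c_i:
  c_1 = 16 = 1·3^0 + 2·3^1 + 1·3^2
  c_2 = 20 = 2·3^0 + 0·3^1 + 2·3^2
  c_3 = 9 = 0·3^0 + 0·3^1 + 1·3^2
  c_4 = 6 = 0·3^0 + 2·3^1
  c_5 = 12 = 0·3^0 + 1·3^1 + 1·3^2
λ_0 = (1, 2, 0, 0, 0)
λ_1 = (2, 0, 0, 2, 1)
λ_2 = (1, 2, 1, 0, 1)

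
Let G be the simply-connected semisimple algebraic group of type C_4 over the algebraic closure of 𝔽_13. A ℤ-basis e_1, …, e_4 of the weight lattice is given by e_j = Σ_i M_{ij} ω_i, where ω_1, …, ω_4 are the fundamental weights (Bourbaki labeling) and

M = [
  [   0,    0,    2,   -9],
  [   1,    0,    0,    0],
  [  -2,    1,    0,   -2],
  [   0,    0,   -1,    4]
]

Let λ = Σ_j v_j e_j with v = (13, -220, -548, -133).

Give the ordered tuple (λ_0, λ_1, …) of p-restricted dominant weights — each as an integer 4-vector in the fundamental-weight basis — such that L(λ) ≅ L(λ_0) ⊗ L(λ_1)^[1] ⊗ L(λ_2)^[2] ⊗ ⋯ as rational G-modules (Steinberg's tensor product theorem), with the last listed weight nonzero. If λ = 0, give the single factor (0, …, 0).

((10, 0, 7, 3), (7, 1, 1, 1))

Change of basis e → ω: c = M·v where v = (13, -220, -548, -133):
  c_1 = 0*13 + 0*-220 + 2*-548 + -9*-133 = 101
  c_2 = 1*13 + 0*-220 + 0*-548 + 0*-133 = 13
  c_3 = -2*13 + 1*-220 + 0*-548 + -2*-133 = 20
  c_4 = 0*13 + 0*-220 + -1*-548 + 4*-133 = 16
Base-13 expansion of each c_i:
  c_1 = 101 = 10·13^0 + 7·13^1
  c_2 = 13 = 0·13^0 + 1·13^1
  c_3 = 20 = 7·13^0 + 1·13^1
  c_4 = 16 = 3·13^0 + 1·13^1
p-restricted factor λ_0 = (10, 0, 7, 3)
p-restricted factor λ_1 = (7, 1, 1, 1)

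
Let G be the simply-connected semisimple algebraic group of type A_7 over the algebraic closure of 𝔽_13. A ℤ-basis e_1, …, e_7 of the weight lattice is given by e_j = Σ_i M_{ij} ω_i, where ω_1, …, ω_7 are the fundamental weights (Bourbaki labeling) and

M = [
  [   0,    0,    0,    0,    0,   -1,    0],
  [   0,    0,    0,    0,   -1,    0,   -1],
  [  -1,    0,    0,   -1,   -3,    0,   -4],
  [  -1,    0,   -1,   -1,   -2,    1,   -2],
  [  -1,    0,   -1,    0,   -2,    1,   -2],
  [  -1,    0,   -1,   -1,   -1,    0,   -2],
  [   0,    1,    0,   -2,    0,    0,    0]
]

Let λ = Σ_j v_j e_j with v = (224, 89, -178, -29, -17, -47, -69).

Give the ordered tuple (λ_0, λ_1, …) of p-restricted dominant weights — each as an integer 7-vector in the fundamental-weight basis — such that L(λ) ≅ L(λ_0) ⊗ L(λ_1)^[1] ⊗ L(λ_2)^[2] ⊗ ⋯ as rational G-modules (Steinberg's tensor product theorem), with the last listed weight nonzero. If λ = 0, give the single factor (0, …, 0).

Converting to the ω-basis (c_i = row i of M dotted with v = (224, 89, -178, -29, -17, -47, -69)):
  c_1 = (0)·(224) + (0)·(89) + (0)·(-178) + (0)·(-29) + (0)·(-17) + (-1)·(-47) + (0)·(-69) = 47
  c_2 = (0)·(224) + (0)·(89) + (0)·(-178) + (0)·(-29) + (-1)·(-17) + (0)·(-47) + (-1)·(-69) = 86
  c_3 = (-1)·(224) + (0)·(89) + (0)·(-178) + (-1)·(-29) + (-3)·(-17) + (0)·(-47) + (-4)·(-69) = 132
  c_4 = (-1)·(224) + (0)·(89) + (-1)·(-178) + (-1)·(-29) + (-2)·(-17) + (1)·(-47) + (-2)·(-69) = 108
  c_5 = (-1)·(224) + (0)·(89) + (-1)·(-178) + (0)·(-29) + (-2)·(-17) + (1)·(-47) + (-2)·(-69) = 79
  c_6 = (-1)·(224) + (0)·(89) + (-1)·(-178) + (-1)·(-29) + (-1)·(-17) + (0)·(-47) + (-2)·(-69) = 138
  c_7 = (0)·(224) + (1)·(89) + (0)·(-178) + (-2)·(-29) + (0)·(-17) + (0)·(-47) + (0)·(-69) = 147
p = 13; digits c_i = Σ_j d_{ij}·13^j, 0 ≤ d_{ij} < 13:
  c_1 = 47 = 8·13^0 + 3·13^1
  c_2 = 86 = 8·13^0 + 6·13^1
  c_3 = 132 = 2·13^0 + 10·13^1
  c_4 = 108 = 4·13^0 + 8·13^1
  c_5 = 79 = 1·13^0 + 6·13^1
  c_6 = 138 = 8·13^0 + 10·13^1
  c_7 = 147 = 4·13^0 + 11·13^1
Factor λ_0 = (8, 8, 2, 4, 1, 8, 4)
Factor λ_1 = (3, 6, 10, 8, 6, 10, 11)

((8, 8, 2, 4, 1, 8, 4), (3, 6, 10, 8, 6, 10, 11))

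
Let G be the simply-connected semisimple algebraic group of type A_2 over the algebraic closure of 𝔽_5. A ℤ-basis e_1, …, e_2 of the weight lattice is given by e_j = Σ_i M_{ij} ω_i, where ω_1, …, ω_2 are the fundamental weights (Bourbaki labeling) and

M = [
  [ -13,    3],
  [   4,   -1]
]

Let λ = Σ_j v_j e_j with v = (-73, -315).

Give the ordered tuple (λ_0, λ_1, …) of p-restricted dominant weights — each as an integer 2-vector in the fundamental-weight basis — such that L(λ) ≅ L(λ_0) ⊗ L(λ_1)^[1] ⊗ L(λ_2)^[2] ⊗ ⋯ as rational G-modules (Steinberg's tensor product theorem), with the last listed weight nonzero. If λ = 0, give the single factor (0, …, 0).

In the fundamental-weight basis, λ has coordinates c = M·v (v = (-73, -315)):
  c_1 = (-13)·(-73) + (3)·(-315) = 4
  c_2 = (4)·(-73) + (-1)·(-315) = 23
Writing each c_i in base p = 5:
  c_1 = 4 = 4·5^0
  c_2 = 23 = 3·5^0 + 4·5^1
λ_0 = (4, 3)
λ_1 = (0, 4)

((4, 3), (0, 4))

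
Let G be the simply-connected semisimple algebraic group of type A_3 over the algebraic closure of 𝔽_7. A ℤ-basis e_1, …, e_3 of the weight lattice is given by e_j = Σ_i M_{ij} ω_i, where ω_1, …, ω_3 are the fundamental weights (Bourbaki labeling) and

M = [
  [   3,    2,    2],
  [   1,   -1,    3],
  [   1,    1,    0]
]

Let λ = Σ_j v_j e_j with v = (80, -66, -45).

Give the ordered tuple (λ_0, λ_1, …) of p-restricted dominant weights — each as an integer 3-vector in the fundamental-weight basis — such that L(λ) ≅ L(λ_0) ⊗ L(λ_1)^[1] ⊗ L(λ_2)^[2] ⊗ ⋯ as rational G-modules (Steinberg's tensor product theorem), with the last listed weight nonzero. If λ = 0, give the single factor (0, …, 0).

Compute c_i = Σ_j M_{ij} v_j with v = (80, -66, -45):
  c_1 = (3)·(80) + (2)·(-66) + (2)·(-45) = 18
  c_2 = (1)·(80) + (-1)·(-66) + (3)·(-45) = 11
  c_3 = (1)·(80) + (1)·(-66) + (0)·(-45) = 14
Expand coordinatewise in base 7:
  c_1 = 18 = 4·7^0 + 2·7^1
  c_2 = 11 = 4·7^0 + 1·7^1
  c_3 = 14 = 0·7^0 + 2·7^1
λ_0 = (4, 4, 0)
λ_1 = (2, 1, 2)

((4, 4, 0), (2, 1, 2))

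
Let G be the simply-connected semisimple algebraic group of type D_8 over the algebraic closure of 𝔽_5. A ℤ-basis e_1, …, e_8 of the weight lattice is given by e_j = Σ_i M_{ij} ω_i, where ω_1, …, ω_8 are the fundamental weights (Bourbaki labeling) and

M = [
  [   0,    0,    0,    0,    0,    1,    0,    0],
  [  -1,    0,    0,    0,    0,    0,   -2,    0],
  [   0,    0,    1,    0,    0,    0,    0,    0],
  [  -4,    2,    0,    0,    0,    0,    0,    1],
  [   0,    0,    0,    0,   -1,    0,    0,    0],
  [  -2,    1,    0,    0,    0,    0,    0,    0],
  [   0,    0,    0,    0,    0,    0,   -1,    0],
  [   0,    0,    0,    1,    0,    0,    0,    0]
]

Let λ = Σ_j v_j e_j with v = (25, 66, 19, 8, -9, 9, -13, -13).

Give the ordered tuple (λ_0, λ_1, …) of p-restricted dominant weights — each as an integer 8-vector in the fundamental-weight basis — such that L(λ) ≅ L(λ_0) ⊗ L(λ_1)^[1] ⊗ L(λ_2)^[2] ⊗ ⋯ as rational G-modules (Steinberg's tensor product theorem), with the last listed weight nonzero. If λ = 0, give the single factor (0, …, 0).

((4, 1, 4, 4, 4, 1, 3, 3), (1, 0, 3, 3, 1, 3, 2, 1))

Converting to the ω-basis (c_i = row i of M dotted with v = (25, 66, 19, 8, -9, 9, -13, -13)):
  c_1 = 0·25 + 0·66 + 0·19 + 0·8 + (0)·(-9) + 1·9 + (0)·(-13) + (0)·(-13) = 9
  c_2 = (-1)·(25) + 0·66 + 0·19 + 0·8 + (0)·(-9) + 0·9 + (-2)·(-13) + (0)·(-13) = 1
  c_3 = 0·25 + 0·66 + 1·19 + 0·8 + (0)·(-9) + 0·9 + (0)·(-13) + (0)·(-13) = 19
  c_4 = (-4)·(25) + 2·66 + 0·19 + 0·8 + (0)·(-9) + 0·9 + (0)·(-13) + (1)·(-13) = 19
  c_5 = 0·25 + 0·66 + 0·19 + 0·8 + (-1)·(-9) + 0·9 + (0)·(-13) + (0)·(-13) = 9
  c_6 = (-2)·(25) + 1·66 + 0·19 + 0·8 + (0)·(-9) + 0·9 + (0)·(-13) + (0)·(-13) = 16
  c_7 = 0·25 + 0·66 + 0·19 + 0·8 + (0)·(-9) + 0·9 + (-1)·(-13) + (0)·(-13) = 13
  c_8 = 0·25 + 0·66 + 0·19 + 1·8 + (0)·(-9) + 0·9 + (0)·(-13) + (0)·(-13) = 8
Writing each c_i in base p = 5:
  c_1 = 9 = 4·5^0 + 1·5^1
  c_2 = 1 = 1·5^0
  c_3 = 19 = 4·5^0 + 3·5^1
  c_4 = 19 = 4·5^0 + 3·5^1
  c_5 = 9 = 4·5^0 + 1·5^1
  c_6 = 16 = 1·5^0 + 3·5^1
  c_7 = 13 = 3·5^0 + 2·5^1
  c_8 = 8 = 3·5^0 + 1·5^1
p-restricted factor λ_0 = (4, 1, 4, 4, 4, 1, 3, 3)
p-restricted factor λ_1 = (1, 0, 3, 3, 1, 3, 2, 1)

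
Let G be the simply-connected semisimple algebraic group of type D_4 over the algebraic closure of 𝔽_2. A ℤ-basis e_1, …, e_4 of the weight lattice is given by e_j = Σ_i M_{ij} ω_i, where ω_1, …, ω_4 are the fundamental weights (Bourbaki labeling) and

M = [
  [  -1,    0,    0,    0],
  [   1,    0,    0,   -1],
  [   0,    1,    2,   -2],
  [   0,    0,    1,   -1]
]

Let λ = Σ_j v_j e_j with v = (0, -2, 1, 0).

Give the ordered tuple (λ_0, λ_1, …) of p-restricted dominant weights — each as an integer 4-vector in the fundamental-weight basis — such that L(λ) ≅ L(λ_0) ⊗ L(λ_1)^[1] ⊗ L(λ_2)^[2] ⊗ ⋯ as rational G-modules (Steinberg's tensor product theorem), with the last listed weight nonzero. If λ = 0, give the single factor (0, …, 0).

((0, 0, 0, 1),)

ω-coordinates c = M·v, v = (0, -2, 1, 0):
  c_1 = (-1)·(0) + (0)·(-2) + (0)·(1) + (0)·(0) = 0
  c_2 = (1)·(0) + (0)·(-2) + (0)·(1) + (-1)·(0) = 0
  c_3 = (0)·(0) + (1)·(-2) + (2)·(1) + (-2)·(0) = 0
  c_4 = (0)·(0) + (0)·(-2) + (1)·(1) + (-1)·(0) = 1
Writing each c_i in base p = 2:
  c_1 = 0
  c_2 = 0
  c_3 = 0
  c_4 = 1 = 1·2^0
p-restricted factor λ_0 = (0, 0, 0, 1)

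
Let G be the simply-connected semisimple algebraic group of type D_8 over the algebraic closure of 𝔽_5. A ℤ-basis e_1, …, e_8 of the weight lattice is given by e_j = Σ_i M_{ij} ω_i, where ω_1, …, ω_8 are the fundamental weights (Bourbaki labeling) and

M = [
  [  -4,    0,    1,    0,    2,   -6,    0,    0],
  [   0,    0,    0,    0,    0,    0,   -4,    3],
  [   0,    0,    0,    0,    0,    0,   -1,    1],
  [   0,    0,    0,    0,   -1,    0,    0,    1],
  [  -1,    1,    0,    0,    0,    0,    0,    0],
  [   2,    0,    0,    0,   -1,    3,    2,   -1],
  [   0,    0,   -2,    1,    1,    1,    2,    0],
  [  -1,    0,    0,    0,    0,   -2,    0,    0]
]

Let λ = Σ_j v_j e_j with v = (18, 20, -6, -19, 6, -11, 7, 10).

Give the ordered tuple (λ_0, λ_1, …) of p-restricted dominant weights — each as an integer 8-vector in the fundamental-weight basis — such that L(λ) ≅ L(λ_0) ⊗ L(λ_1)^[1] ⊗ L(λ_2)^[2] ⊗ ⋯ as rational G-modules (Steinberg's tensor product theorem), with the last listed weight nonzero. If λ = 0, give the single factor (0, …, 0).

Converting to the ω-basis (c_i = row i of M dotted with v = (18, 20, -6, -19, 6, -11, 7, 10)):
  c_1 = (-4)·(18) + 0·20 + (1)·(-6) + (0)·(-19) + 2·6 + (-6)·(-11) + 0·7 + 0·10 = 0
  c_2 = 0·18 + 0·20 + (0)·(-6) + (0)·(-19) + 0·6 + (0)·(-11) + (-4)·(7) + 3·10 = 2
  c_3 = 0·18 + 0·20 + (0)·(-6) + (0)·(-19) + 0·6 + (0)·(-11) + (-1)·(7) + 1·10 = 3
  c_4 = 0·18 + 0·20 + (0)·(-6) + (0)·(-19) + (-1)·(6) + (0)·(-11) + 0·7 + 1·10 = 4
  c_5 = (-1)·(18) + 1·20 + (0)·(-6) + (0)·(-19) + 0·6 + (0)·(-11) + 0·7 + 0·10 = 2
  c_6 = 2·18 + 0·20 + (0)·(-6) + (0)·(-19) + (-1)·(6) + (3)·(-11) + 2·7 + (-1)·(10) = 1
  c_7 = 0·18 + 0·20 + (-2)·(-6) + (1)·(-19) + 1·6 + (1)·(-11) + 2·7 + 0·10 = 2
  c_8 = (-1)·(18) + 0·20 + (0)·(-6) + (0)·(-19) + 0·6 + (-2)·(-11) + 0·7 + 0·10 = 4
Writing each c_i in base p = 5:
  c_1 = 0
  c_2 = 2 = 2·5^0
  c_3 = 3 = 3·5^0
  c_4 = 4 = 4·5^0
  c_5 = 2 = 2·5^0
  c_6 = 1 = 1·5^0
  c_7 = 2 = 2·5^0
  c_8 = 4 = 4·5^0
λ_0 = (0, 2, 3, 4, 2, 1, 2, 4)

((0, 2, 3, 4, 2, 1, 2, 4),)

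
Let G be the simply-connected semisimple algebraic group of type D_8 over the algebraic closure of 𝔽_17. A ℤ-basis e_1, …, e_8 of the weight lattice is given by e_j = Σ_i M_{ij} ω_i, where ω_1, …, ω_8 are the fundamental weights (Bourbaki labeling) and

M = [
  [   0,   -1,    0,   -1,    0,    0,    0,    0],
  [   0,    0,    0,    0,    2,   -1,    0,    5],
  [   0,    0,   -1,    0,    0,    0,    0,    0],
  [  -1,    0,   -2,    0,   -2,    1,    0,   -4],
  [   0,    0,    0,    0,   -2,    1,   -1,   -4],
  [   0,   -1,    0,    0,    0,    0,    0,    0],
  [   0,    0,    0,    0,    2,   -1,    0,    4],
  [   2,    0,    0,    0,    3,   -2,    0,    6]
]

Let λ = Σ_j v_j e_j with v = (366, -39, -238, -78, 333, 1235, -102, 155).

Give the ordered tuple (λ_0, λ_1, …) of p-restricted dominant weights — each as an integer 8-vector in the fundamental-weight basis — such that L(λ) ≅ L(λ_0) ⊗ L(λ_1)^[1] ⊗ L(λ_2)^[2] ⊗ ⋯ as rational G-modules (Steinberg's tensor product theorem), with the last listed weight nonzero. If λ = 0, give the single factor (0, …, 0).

Converting to the ω-basis (c_i = row i of M dotted with v = (366, -39, -238, -78, 333, 1235, -102, 155)):
  c_1 = (0)·(366) + (-1)·(-39) + (0)·(-238) + (-1)·(-78) + (0)·(333) + (0)·(1235) + (0)·(-102) + (0)·(155) = 117
  c_2 = (0)·(366) + (0)·(-39) + (0)·(-238) + (0)·(-78) + (2)·(333) + (-1)·(1235) + (0)·(-102) + (5)·(155) = 206
  c_3 = (0)·(366) + (0)·(-39) + (-1)·(-238) + (0)·(-78) + (0)·(333) + (0)·(1235) + (0)·(-102) + (0)·(155) = 238
  c_4 = (-1)·(366) + (0)·(-39) + (-2)·(-238) + (0)·(-78) + (-2)·(333) + (1)·(1235) + (0)·(-102) + (-4)·(155) = 59
  c_5 = (0)·(366) + (0)·(-39) + (0)·(-238) + (0)·(-78) + (-2)·(333) + (1)·(1235) + (-1)·(-102) + (-4)·(155) = 51
  c_6 = (0)·(366) + (-1)·(-39) + (0)·(-238) + (0)·(-78) + (0)·(333) + (0)·(1235) + (0)·(-102) + (0)·(155) = 39
  c_7 = (0)·(366) + (0)·(-39) + (0)·(-238) + (0)·(-78) + (2)·(333) + (-1)·(1235) + (0)·(-102) + (4)·(155) = 51
  c_8 = (2)·(366) + (0)·(-39) + (0)·(-238) + (0)·(-78) + (3)·(333) + (-2)·(1235) + (0)·(-102) + (6)·(155) = 191
Expand coordinatewise in base 17:
  c_1 = 117 = 15·17^0 + 6·17^1
  c_2 = 206 = 2·17^0 + 12·17^1
  c_3 = 238 = 0·17^0 + 14·17^1
  c_4 = 59 = 8·17^0 + 3·17^1
  c_5 = 51 = 0·17^0 + 3·17^1
  c_6 = 39 = 5·17^0 + 2·17^1
  c_7 = 51 = 0·17^0 + 3·17^1
  c_8 = 191 = 4·17^0 + 11·17^1
p-restricted factor λ_0 = (15, 2, 0, 8, 0, 5, 0, 4)
p-restricted factor λ_1 = (6, 12, 14, 3, 3, 2, 3, 11)

((15, 2, 0, 8, 0, 5, 0, 4), (6, 12, 14, 3, 3, 2, 3, 11))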